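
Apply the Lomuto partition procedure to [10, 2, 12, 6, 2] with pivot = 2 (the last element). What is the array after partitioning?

Lomuto partition with pivot = 2:

Initial array: [10, 2, 12, 6, 2]

arr[0]=10 > 2: no swap
arr[1]=2 <= 2: swap with position 0, array becomes [2, 10, 12, 6, 2]
arr[2]=12 > 2: no swap
arr[3]=6 > 2: no swap

Place pivot at position 1: [2, 2, 12, 6, 10]
Pivot position: 1

After partitioning with pivot 2, the array becomes [2, 2, 12, 6, 10]. The pivot is placed at index 1. All elements to the left of the pivot are <= 2, and all elements to the right are > 2.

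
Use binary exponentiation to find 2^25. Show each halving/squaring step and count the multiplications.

Computing 2^25 by squaring (build up from 2^1; each line after the first costs one multiplication):

2^1 = 2
2^2 = (2^1)^2 = 2^2 = 4
2^3 = 2 * 2^2 = 2 * 4 = 8
2^6 = (2^3)^2 = 8^2 = 64
2^12 = (2^6)^2 = 64^2 = 4096
2^24 = (2^12)^2 = 4096^2 = 16777216
2^25 = 2 * 2^24 = 2 * 16777216 = 33554432

Result: 33554432
Multiplications needed: 6 (6 lines after 2^1)

2^25 = 33554432. Using exponentiation by squaring, this requires 6 multiplications. The key idea: if the exponent is even, square the half-power; if odd, multiply by the base once.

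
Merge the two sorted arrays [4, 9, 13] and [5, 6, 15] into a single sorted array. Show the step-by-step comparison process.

Merging process:

Compare 4 vs 5: take 4 from left. Merged: [4]
Compare 9 vs 5: take 5 from right. Merged: [4, 5]
Compare 9 vs 6: take 6 from right. Merged: [4, 5, 6]
Compare 9 vs 15: take 9 from left. Merged: [4, 5, 6, 9]
Compare 13 vs 15: take 13 from left. Merged: [4, 5, 6, 9, 13]
Append remaining from right: [15]. Merged: [4, 5, 6, 9, 13, 15]

Final merged array: [4, 5, 6, 9, 13, 15]
Total comparisons: 5

The merged array is [4, 5, 6, 9, 13, 15], requiring 5 comparisons. The merge step runs in O(n) time where n is the total number of elements.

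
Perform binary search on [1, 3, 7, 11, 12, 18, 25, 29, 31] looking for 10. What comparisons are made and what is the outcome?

Binary search for 10 in [1, 3, 7, 11, 12, 18, 25, 29, 31]:

lo=0, hi=8, mid=4, arr[mid]=12 -> 12 > 10, search left half
lo=0, hi=3, mid=1, arr[mid]=3 -> 3 < 10, search right half
lo=2, hi=3, mid=2, arr[mid]=7 -> 7 < 10, search right half
lo=3, hi=3, mid=3, arr[mid]=11 -> 11 > 10, search left half
lo=3 > hi=2, target 10 not found

Binary search determines that 10 is not in the array after 4 comparisons. The search space was exhausted without finding the target.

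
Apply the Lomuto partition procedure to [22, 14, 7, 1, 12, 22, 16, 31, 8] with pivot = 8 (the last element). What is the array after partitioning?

Lomuto partition with pivot = 8:

Initial array: [22, 14, 7, 1, 12, 22, 16, 31, 8]

arr[0]=22 > 8: no swap
arr[1]=14 > 8: no swap
arr[2]=7 <= 8: swap with position 0, array becomes [7, 14, 22, 1, 12, 22, 16, 31, 8]
arr[3]=1 <= 8: swap with position 1, array becomes [7, 1, 22, 14, 12, 22, 16, 31, 8]
arr[4]=12 > 8: no swap
arr[5]=22 > 8: no swap
arr[6]=16 > 8: no swap
arr[7]=31 > 8: no swap

Place pivot at position 2: [7, 1, 8, 14, 12, 22, 16, 31, 22]
Pivot position: 2

After partitioning with pivot 8, the array becomes [7, 1, 8, 14, 12, 22, 16, 31, 22]. The pivot is placed at index 2. All elements to the left of the pivot are <= 8, and all elements to the right are > 8.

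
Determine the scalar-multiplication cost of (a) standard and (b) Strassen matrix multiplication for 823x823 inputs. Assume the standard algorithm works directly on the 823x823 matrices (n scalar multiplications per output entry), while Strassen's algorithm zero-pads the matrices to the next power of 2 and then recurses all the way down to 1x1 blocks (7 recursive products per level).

Matrix multiplication for 823x823 matrices:

Strassen's algorithm requires power-of-2 dimensions. Pad 823x823 to 1024x1024 (next power of 2).

Standard algorithm: 823^3 = 557441767 multiplications
Strassen's algorithm: 7^(log2(1024)) = 7^10 = 282475249 multiplications
Savings: 557441767 - 282475249 = 274966518 multiplications

Standard: 557441767 multiplications (823^3). Strassen: 282475249 multiplications (7^10, after padding to 1024x1024). Strassen reduces 8 recursive multiplications to 7 at each level.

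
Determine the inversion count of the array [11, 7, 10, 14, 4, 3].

Finding inversions in [11, 7, 10, 14, 4, 3]:

(0, 1): arr[0]=11 > arr[1]=7
(0, 2): arr[0]=11 > arr[2]=10
(0, 4): arr[0]=11 > arr[4]=4
(0, 5): arr[0]=11 > arr[5]=3
(1, 4): arr[1]=7 > arr[4]=4
(1, 5): arr[1]=7 > arr[5]=3
(2, 4): arr[2]=10 > arr[4]=4
(2, 5): arr[2]=10 > arr[5]=3
(3, 4): arr[3]=14 > arr[4]=4
(3, 5): arr[3]=14 > arr[5]=3
(4, 5): arr[4]=4 > arr[5]=3

Total inversions: 11

The array has 11 inversion(s): (0,1), (0,2), (0,4), (0,5), (1,4), (1,5), (2,4), (2,5), (3,4), (3,5), (4,5). Each pair (i,j) satisfies i < j and arr[i] > arr[j].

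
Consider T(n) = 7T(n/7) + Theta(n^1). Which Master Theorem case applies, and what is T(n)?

Master Theorem for T(n) = 7T(n/7) + O(n^1):

a = 7, b = 7, c = 1
log_b(a) = log_7(7) = 1.0000

Case 2: c = 1 = log_7(7) = 1.0000
T(n) = O(n^1 log n) = O(n log n)

For T(n) = 7T(n/7) + O(n^1): log_7(7) = 1.0000. This is Case 2 of the Master Theorem (c = log_b(a), equal work at all levels), giving O(n log n).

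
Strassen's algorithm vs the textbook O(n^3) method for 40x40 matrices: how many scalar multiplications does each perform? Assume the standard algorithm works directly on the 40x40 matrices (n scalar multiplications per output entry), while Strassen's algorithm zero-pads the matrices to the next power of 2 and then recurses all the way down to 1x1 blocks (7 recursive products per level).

Matrix multiplication for 40x40 matrices:

Strassen's algorithm requires power-of-2 dimensions. Pad 40x40 to 64x64 (next power of 2).

Standard algorithm: 40^3 = 64000 multiplications
Strassen's algorithm: 7^(log2(64)) = 7^6 = 117649 multiplications
Difference: 64000 - 117649 = -53649 (Strassen uses MORE here due to padding overhead — for small or just-over-power-of-2 n, padding can outweigh the per-level savings)

Standard: 64000 multiplications (40^3). Strassen: 117649 multiplications (7^6, after padding to 64x64). Strassen reduces 8 recursive multiplications to 7 at each level.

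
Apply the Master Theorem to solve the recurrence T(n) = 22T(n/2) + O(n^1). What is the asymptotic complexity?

Master Theorem for T(n) = 22T(n/2) + O(n^1):

a = 22, b = 2, c = 1
log_b(a) = log_2(22) = 4.4594

Case 1: c = 1 < log_2(22) = 4.4594
T(n) = O(n^(log_2 22))

For T(n) = 22T(n/2) + O(n^1): log_2(22) = 4.4594. This is Case 1 of the Master Theorem (c < log_b(a), work dominated by leaves), giving O(n^(log_2 22)).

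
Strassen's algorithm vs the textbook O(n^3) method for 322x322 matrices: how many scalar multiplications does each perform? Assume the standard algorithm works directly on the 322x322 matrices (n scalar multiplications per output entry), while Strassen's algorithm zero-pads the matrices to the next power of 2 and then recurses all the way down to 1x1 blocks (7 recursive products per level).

Matrix multiplication for 322x322 matrices:

Strassen's algorithm requires power-of-2 dimensions. Pad 322x322 to 512x512 (next power of 2).

Standard algorithm: 322^3 = 33386248 multiplications
Strassen's algorithm: 7^(log2(512)) = 7^9 = 40353607 multiplications
Difference: 33386248 - 40353607 = -6967359 (Strassen uses MORE here due to padding overhead — for small or just-over-power-of-2 n, padding can outweigh the per-level savings)

Standard: 33386248 multiplications (322^3). Strassen: 40353607 multiplications (7^9, after padding to 512x512). Strassen reduces 8 recursive multiplications to 7 at each level.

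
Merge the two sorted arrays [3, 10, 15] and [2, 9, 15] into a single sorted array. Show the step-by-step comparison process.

Merging process:

Compare 3 vs 2: take 2 from right. Merged: [2]
Compare 3 vs 9: take 3 from left. Merged: [2, 3]
Compare 10 vs 9: take 9 from right. Merged: [2, 3, 9]
Compare 10 vs 15: take 10 from left. Merged: [2, 3, 9, 10]
Compare 15 vs 15: take 15 from left. Merged: [2, 3, 9, 10, 15]
Append remaining from right: [15]. Merged: [2, 3, 9, 10, 15, 15]

Final merged array: [2, 3, 9, 10, 15, 15]
Total comparisons: 5

The merged array is [2, 3, 9, 10, 15, 15], requiring 5 comparisons. The merge step runs in O(n) time where n is the total number of elements.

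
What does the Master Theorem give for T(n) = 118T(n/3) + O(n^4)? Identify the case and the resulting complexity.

Master Theorem for T(n) = 118T(n/3) + O(n^4):

a = 118, b = 3, c = 4
log_b(a) = log_3(118) = 4.3425

Case 1: c = 4 < log_3(118) = 4.3425
T(n) = O(n^(log_3 118))

For T(n) = 118T(n/3) + O(n^4): log_3(118) = 4.3425. This is Case 1 of the Master Theorem (c < log_b(a), work dominated by leaves), giving O(n^(log_3 118)).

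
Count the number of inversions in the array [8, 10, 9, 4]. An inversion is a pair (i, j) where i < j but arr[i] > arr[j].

Finding inversions in [8, 10, 9, 4]:

(0, 3): arr[0]=8 > arr[3]=4
(1, 2): arr[1]=10 > arr[2]=9
(1, 3): arr[1]=10 > arr[3]=4
(2, 3): arr[2]=9 > arr[3]=4

Total inversions: 4

The array has 4 inversion(s): (0,3), (1,2), (1,3), (2,3). Each pair (i,j) satisfies i < j and arr[i] > arr[j].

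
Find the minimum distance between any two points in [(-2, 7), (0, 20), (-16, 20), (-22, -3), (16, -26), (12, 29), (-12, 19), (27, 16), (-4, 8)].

Computing all pairwise distances among 9 points:

d((-2, 7), (0, 20)) = 13.1529
d((-2, 7), (-16, 20)) = 19.105
d((-2, 7), (-22, -3)) = 22.3607
d((-2, 7), (16, -26)) = 37.5899
d((-2, 7), (12, 29)) = 26.0768
d((-2, 7), (-12, 19)) = 15.6205
d((-2, 7), (27, 16)) = 30.3645
d((-2, 7), (-4, 8)) = 2.2361 <-- minimum
d((0, 20), (-16, 20)) = 16.0
d((0, 20), (-22, -3)) = 31.8277
d((0, 20), (16, -26)) = 48.7032
d((0, 20), (12, 29)) = 15.0
d((0, 20), (-12, 19)) = 12.0416
d((0, 20), (27, 16)) = 27.2947
d((0, 20), (-4, 8)) = 12.6491
d((-16, 20), (-22, -3)) = 23.7697
d((-16, 20), (16, -26)) = 56.0357
d((-16, 20), (12, 29)) = 29.4109
d((-16, 20), (-12, 19)) = 4.1231
d((-16, 20), (27, 16)) = 43.1856
d((-16, 20), (-4, 8)) = 16.9706
d((-22, -3), (16, -26)) = 44.4185
d((-22, -3), (12, 29)) = 46.6905
d((-22, -3), (-12, 19)) = 24.1661
d((-22, -3), (27, 16)) = 52.5547
d((-22, -3), (-4, 8)) = 21.095
d((16, -26), (12, 29)) = 55.1453
d((16, -26), (-12, 19)) = 53.0
d((16, -26), (27, 16)) = 43.4166
d((16, -26), (-4, 8)) = 39.4462
d((12, 29), (-12, 19)) = 26.0
d((12, 29), (27, 16)) = 19.8494
d((12, 29), (-4, 8)) = 26.4008
d((-12, 19), (27, 16)) = 39.1152
d((-12, 19), (-4, 8)) = 13.6015
d((27, 16), (-4, 8)) = 32.0156

Closest pair: (-2, 7) and (-4, 8) with distance 2.2361

The closest pair is (-2, 7) and (-4, 8) with Euclidean distance 2.2361. For 9 points, brute-force pairwise comparison is shown above. For large n, the divide-and-conquer algorithm (sort by x, recurse on halves, check the dividing strip) achieves O(n log n).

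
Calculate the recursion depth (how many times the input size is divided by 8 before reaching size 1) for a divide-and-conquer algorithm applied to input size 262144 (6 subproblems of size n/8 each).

For divide and conquer with division factor 8:

Problem sizes at each level:
Level 0: 262144
Level 1: 32768
Level 2: 4096
Level 3: 512
Level 4: 64
Level 5: 8
Level 6: 1

The root is level 0 and the size-1 base case is level 6 (the tree spans levels 0 through 6, i.e. 7 levels counting the root), so the depth is the number of divisions: log_8(262144) = 6

The recursion tree depth is log_8(262144) = 6. At each level, the problem size is divided by 8, so it takes 6 divisions to reduce to a base case of size 1. The algorithm makes 6 recursive calls at each level.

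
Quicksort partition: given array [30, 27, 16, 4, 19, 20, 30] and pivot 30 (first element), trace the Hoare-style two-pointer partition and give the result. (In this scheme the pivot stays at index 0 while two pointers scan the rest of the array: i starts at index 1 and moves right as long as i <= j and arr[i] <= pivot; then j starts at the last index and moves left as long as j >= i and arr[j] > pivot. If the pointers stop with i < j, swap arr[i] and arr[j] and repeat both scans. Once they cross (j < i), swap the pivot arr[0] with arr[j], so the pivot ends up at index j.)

Hoare-style two-pointer partition with pivot = 30:

Initial array: [30, 27, 16, 4, 19, 20, 30]

Pointers start at i = 1, j = 6.
i ends at 7, j ends at 6: the pointers have crossed (j < i), so scanning stops.

Swap pivot arr[0] with arr[6] to place pivot at position 6: [30, 27, 16, 4, 19, 20, 30]
Pivot position: 6

After partitioning with pivot 30, the array becomes [30, 27, 16, 4, 19, 20, 30]. The pivot is placed at index 6. All elements to the left of the pivot are <= 30, and all elements to the right are > 30.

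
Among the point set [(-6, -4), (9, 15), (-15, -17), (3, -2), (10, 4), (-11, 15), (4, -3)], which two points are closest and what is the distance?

Computing all pairwise distances among 7 points:

d((-6, -4), (9, 15)) = 24.2074
d((-6, -4), (-15, -17)) = 15.8114
d((-6, -4), (3, -2)) = 9.2195
d((-6, -4), (10, 4)) = 17.8885
d((-6, -4), (-11, 15)) = 19.6469
d((-6, -4), (4, -3)) = 10.0499
d((9, 15), (-15, -17)) = 40.0
d((9, 15), (3, -2)) = 18.0278
d((9, 15), (10, 4)) = 11.0454
d((9, 15), (-11, 15)) = 20.0
d((9, 15), (4, -3)) = 18.6815
d((-15, -17), (3, -2)) = 23.4307
d((-15, -17), (10, 4)) = 32.6497
d((-15, -17), (-11, 15)) = 32.249
d((-15, -17), (4, -3)) = 23.6008
d((3, -2), (10, 4)) = 9.2195
d((3, -2), (-11, 15)) = 22.0227
d((3, -2), (4, -3)) = 1.4142 <-- minimum
d((10, 4), (-11, 15)) = 23.7065
d((10, 4), (4, -3)) = 9.2195
d((-11, 15), (4, -3)) = 23.4307

Closest pair: (3, -2) and (4, -3) with distance 1.4142

The closest pair is (3, -2) and (4, -3) with Euclidean distance 1.4142. For 7 points, brute-force pairwise comparison is shown above. For large n, the divide-and-conquer algorithm (sort by x, recurse on halves, check the dividing strip) achieves O(n log n).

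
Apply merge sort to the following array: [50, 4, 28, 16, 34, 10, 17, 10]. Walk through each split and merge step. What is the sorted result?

Merge sort trace:

Split: [50, 4, 28, 16, 34, 10, 17, 10] -> [50, 4, 28, 16] and [34, 10, 17, 10]
  Split: [50, 4, 28, 16] -> [50, 4] and [28, 16]
    Split: [50, 4] -> [50] and [4]
    Merge: [50] + [4] -> [4, 50]
    Split: [28, 16] -> [28] and [16]
    Merge: [28] + [16] -> [16, 28]
  Merge: [4, 50] + [16, 28] -> [4, 16, 28, 50]
  Split: [34, 10, 17, 10] -> [34, 10] and [17, 10]
    Split: [34, 10] -> [34] and [10]
    Merge: [34] + [10] -> [10, 34]
    Split: [17, 10] -> [17] and [10]
    Merge: [17] + [10] -> [10, 17]
  Merge: [10, 34] + [10, 17] -> [10, 10, 17, 34]
Merge: [4, 16, 28, 50] + [10, 10, 17, 34] -> [4, 10, 10, 16, 17, 28, 34, 50]

Final sorted array: [4, 10, 10, 16, 17, 28, 34, 50]

The merge sort proceeds by recursively splitting the array and merging sorted halves.
After all merges, the sorted array is [4, 10, 10, 16, 17, 28, 34, 50].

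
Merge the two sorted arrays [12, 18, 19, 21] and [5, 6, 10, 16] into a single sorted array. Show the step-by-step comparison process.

Merging process:

Compare 12 vs 5: take 5 from right. Merged: [5]
Compare 12 vs 6: take 6 from right. Merged: [5, 6]
Compare 12 vs 10: take 10 from right. Merged: [5, 6, 10]
Compare 12 vs 16: take 12 from left. Merged: [5, 6, 10, 12]
Compare 18 vs 16: take 16 from right. Merged: [5, 6, 10, 12, 16]
Append remaining from left: [18, 19, 21]. Merged: [5, 6, 10, 12, 16, 18, 19, 21]

Final merged array: [5, 6, 10, 12, 16, 18, 19, 21]
Total comparisons: 5

The merged array is [5, 6, 10, 12, 16, 18, 19, 21], requiring 5 comparisons. The merge step runs in O(n) time where n is the total number of elements.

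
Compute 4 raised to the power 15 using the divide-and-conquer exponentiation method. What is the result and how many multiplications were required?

Computing 4^15 by squaring (build up from 4^1; each line after the first costs one multiplication):

4^1 = 4
4^2 = (4^1)^2 = 4^2 = 16
4^3 = 4 * 4^2 = 4 * 16 = 64
4^6 = (4^3)^2 = 64^2 = 4096
4^7 = 4 * 4^6 = 4 * 4096 = 16384
4^14 = (4^7)^2 = 16384^2 = 268435456
4^15 = 4 * 4^14 = 4 * 268435456 = 1073741824

Result: 1073741824
Multiplications needed: 6 (6 lines after 4^1)

4^15 = 1073741824. Using exponentiation by squaring, this requires 6 multiplications. The key idea: if the exponent is even, square the half-power; if odd, multiply by the base once.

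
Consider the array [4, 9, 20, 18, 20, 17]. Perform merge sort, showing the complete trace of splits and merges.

Merge sort trace:

Split: [4, 9, 20, 18, 20, 17] -> [4, 9, 20] and [18, 20, 17]
  Split: [4, 9, 20] -> [4] and [9, 20]
    Split: [9, 20] -> [9] and [20]
    Merge: [9] + [20] -> [9, 20]
  Merge: [4] + [9, 20] -> [4, 9, 20]
  Split: [18, 20, 17] -> [18] and [20, 17]
    Split: [20, 17] -> [20] and [17]
    Merge: [20] + [17] -> [17, 20]
  Merge: [18] + [17, 20] -> [17, 18, 20]
Merge: [4, 9, 20] + [17, 18, 20] -> [4, 9, 17, 18, 20, 20]

Final sorted array: [4, 9, 17, 18, 20, 20]

The merge sort proceeds by recursively splitting the array and merging sorted halves.
After all merges, the sorted array is [4, 9, 17, 18, 20, 20].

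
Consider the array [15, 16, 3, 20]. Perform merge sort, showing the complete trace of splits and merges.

Merge sort trace:

Split: [15, 16, 3, 20] -> [15, 16] and [3, 20]
  Split: [15, 16] -> [15] and [16]
  Merge: [15] + [16] -> [15, 16]
  Split: [3, 20] -> [3] and [20]
  Merge: [3] + [20] -> [3, 20]
Merge: [15, 16] + [3, 20] -> [3, 15, 16, 20]

Final sorted array: [3, 15, 16, 20]

The merge sort proceeds by recursively splitting the array and merging sorted halves.
After all merges, the sorted array is [3, 15, 16, 20].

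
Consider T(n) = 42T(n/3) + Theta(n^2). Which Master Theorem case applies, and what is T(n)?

Master Theorem for T(n) = 42T(n/3) + O(n^2):

a = 42, b = 3, c = 2
log_b(a) = log_3(42) = 3.4022

Case 1: c = 2 < log_3(42) = 3.4022
T(n) = O(n^(log_3 42))

For T(n) = 42T(n/3) + O(n^2): log_3(42) = 3.4022. This is Case 1 of the Master Theorem (c < log_b(a), work dominated by leaves), giving O(n^(log_3 42)).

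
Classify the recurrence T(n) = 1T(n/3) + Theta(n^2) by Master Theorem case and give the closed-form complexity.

Master Theorem for T(n) = 1T(n/3) + O(n^2):

a = 1, b = 3, c = 2
log_b(a) = log_3(1) = 0.0000

Case 3: c = 2 > log_3(1) = 0.0000
T(n) = O(n^2) = O(n^2)

For T(n) = 1T(n/3) + O(n^2): log_3(1) = 0.0000. This is Case 3 of the Master Theorem (c > log_b(a), work dominated by root), giving O(n^2).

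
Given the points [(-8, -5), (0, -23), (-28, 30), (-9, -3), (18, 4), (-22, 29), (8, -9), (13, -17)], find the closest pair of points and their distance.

Computing all pairwise distances among 8 points:

d((-8, -5), (0, -23)) = 19.6977
d((-8, -5), (-28, 30)) = 40.3113
d((-8, -5), (-9, -3)) = 2.2361 <-- minimum
d((-8, -5), (18, 4)) = 27.5136
d((-8, -5), (-22, 29)) = 36.7696
d((-8, -5), (8, -9)) = 16.4924
d((-8, -5), (13, -17)) = 24.1868
d((0, -23), (-28, 30)) = 59.9416
d((0, -23), (-9, -3)) = 21.9317
d((0, -23), (18, 4)) = 32.45
d((0, -23), (-22, 29)) = 56.4624
d((0, -23), (8, -9)) = 16.1245
d((0, -23), (13, -17)) = 14.3178
d((-28, 30), (-9, -3)) = 38.0789
d((-28, 30), (18, 4)) = 52.8394
d((-28, 30), (-22, 29)) = 6.0828
d((-28, 30), (8, -9)) = 53.0754
d((-28, 30), (13, -17)) = 62.3699
d((-9, -3), (18, 4)) = 27.8927
d((-9, -3), (-22, 29)) = 34.5398
d((-9, -3), (8, -9)) = 18.0278
d((-9, -3), (13, -17)) = 26.0768
d((18, 4), (-22, 29)) = 47.1699
d((18, 4), (8, -9)) = 16.4012
d((18, 4), (13, -17)) = 21.587
d((-22, 29), (8, -9)) = 48.4149
d((-22, 29), (13, -17)) = 57.8014
d((8, -9), (13, -17)) = 9.434

Closest pair: (-8, -5) and (-9, -3) with distance 2.2361

The closest pair is (-8, -5) and (-9, -3) with Euclidean distance 2.2361. For 8 points, brute-force pairwise comparison is shown above. For large n, the divide-and-conquer algorithm (sort by x, recurse on halves, check the dividing strip) achieves O(n log n).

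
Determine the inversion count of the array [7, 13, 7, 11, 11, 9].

Finding inversions in [7, 13, 7, 11, 11, 9]:

(1, 2): arr[1]=13 > arr[2]=7
(1, 3): arr[1]=13 > arr[3]=11
(1, 4): arr[1]=13 > arr[4]=11
(1, 5): arr[1]=13 > arr[5]=9
(3, 5): arr[3]=11 > arr[5]=9
(4, 5): arr[4]=11 > arr[5]=9

Total inversions: 6

The array has 6 inversion(s): (1,2), (1,3), (1,4), (1,5), (3,5), (4,5). Each pair (i,j) satisfies i < j and arr[i] > arr[j].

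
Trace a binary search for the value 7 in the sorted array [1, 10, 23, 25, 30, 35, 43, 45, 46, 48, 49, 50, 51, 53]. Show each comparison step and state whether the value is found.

Binary search for 7 in [1, 10, 23, 25, 30, 35, 43, 45, 46, 48, 49, 50, 51, 53]:

lo=0, hi=13, mid=6, arr[mid]=43 -> 43 > 7, search left half
lo=0, hi=5, mid=2, arr[mid]=23 -> 23 > 7, search left half
lo=0, hi=1, mid=0, arr[mid]=1 -> 1 < 7, search right half
lo=1, hi=1, mid=1, arr[mid]=10 -> 10 > 7, search left half
lo=1 > hi=0, target 7 not found

Binary search determines that 7 is not in the array after 4 comparisons. The search space was exhausted without finding the target.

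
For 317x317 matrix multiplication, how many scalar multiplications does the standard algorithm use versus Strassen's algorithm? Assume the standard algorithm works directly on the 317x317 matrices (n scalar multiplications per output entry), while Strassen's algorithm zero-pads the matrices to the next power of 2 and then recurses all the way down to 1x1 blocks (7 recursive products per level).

Matrix multiplication for 317x317 matrices:

Strassen's algorithm requires power-of-2 dimensions. Pad 317x317 to 512x512 (next power of 2).

Standard algorithm: 317^3 = 31855013 multiplications
Strassen's algorithm: 7^(log2(512)) = 7^9 = 40353607 multiplications
Difference: 31855013 - 40353607 = -8498594 (Strassen uses MORE here due to padding overhead — for small or just-over-power-of-2 n, padding can outweigh the per-level savings)

Standard: 31855013 multiplications (317^3). Strassen: 40353607 multiplications (7^9, after padding to 512x512). Strassen reduces 8 recursive multiplications to 7 at each level.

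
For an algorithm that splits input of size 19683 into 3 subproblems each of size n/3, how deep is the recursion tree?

For divide and conquer with division factor 3:

Problem sizes at each level:
Level 0: 19683
Level 1: 6561
Level 2: 2187
Level 3: 729
Level 4: 243
Level 5: 81
Level 6: 27
Level 7: 9
Level 8: 3
Level 9: 1

The root is level 0 and the size-1 base case is level 9 (the tree spans levels 0 through 9, i.e. 10 levels counting the root), so the depth is the number of divisions: log_3(19683) = 9

The recursion tree depth is log_3(19683) = 9. At each level, the problem size is divided by 3, so it takes 9 divisions to reduce to a base case of size 1. The algorithm makes 3 recursive calls at each level.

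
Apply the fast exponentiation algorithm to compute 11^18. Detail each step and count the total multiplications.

Computing 11^18 by squaring (build up from 11^1; each line after the first costs one multiplication):

11^1 = 11
11^2 = (11^1)^2 = 11^2 = 121
11^4 = (11^2)^2 = 121^2 = 14641
11^8 = (11^4)^2 = 14641^2 = 214358881
11^9 = 11 * 11^8 = 11 * 214358881 = 2357947691
11^18 = (11^9)^2 = 2357947691^2 = 5559917313492231481

Result: 5559917313492231481
Multiplications needed: 5 (5 lines after 11^1)

11^18 = 5559917313492231481. Using exponentiation by squaring, this requires 5 multiplications. The key idea: if the exponent is even, square the half-power; if odd, multiply by the base once.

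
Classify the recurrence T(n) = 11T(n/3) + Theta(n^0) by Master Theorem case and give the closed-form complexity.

Master Theorem for T(n) = 11T(n/3) + O(n^0):

a = 11, b = 3, c = 0
log_b(a) = log_3(11) = 2.1827

Case 1: c = 0 < log_3(11) = 2.1827
T(n) = O(n^(log_3 11))

For T(n) = 11T(n/3) + O(n^0): log_3(11) = 2.1827. This is Case 1 of the Master Theorem (c < log_b(a), work dominated by leaves), giving O(n^(log_3 11)).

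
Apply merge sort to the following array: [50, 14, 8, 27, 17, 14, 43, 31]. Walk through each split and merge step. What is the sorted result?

Merge sort trace:

Split: [50, 14, 8, 27, 17, 14, 43, 31] -> [50, 14, 8, 27] and [17, 14, 43, 31]
  Split: [50, 14, 8, 27] -> [50, 14] and [8, 27]
    Split: [50, 14] -> [50] and [14]
    Merge: [50] + [14] -> [14, 50]
    Split: [8, 27] -> [8] and [27]
    Merge: [8] + [27] -> [8, 27]
  Merge: [14, 50] + [8, 27] -> [8, 14, 27, 50]
  Split: [17, 14, 43, 31] -> [17, 14] and [43, 31]
    Split: [17, 14] -> [17] and [14]
    Merge: [17] + [14] -> [14, 17]
    Split: [43, 31] -> [43] and [31]
    Merge: [43] + [31] -> [31, 43]
  Merge: [14, 17] + [31, 43] -> [14, 17, 31, 43]
Merge: [8, 14, 27, 50] + [14, 17, 31, 43] -> [8, 14, 14, 17, 27, 31, 43, 50]

Final sorted array: [8, 14, 14, 17, 27, 31, 43, 50]

The merge sort proceeds by recursively splitting the array and merging sorted halves.
After all merges, the sorted array is [8, 14, 14, 17, 27, 31, 43, 50].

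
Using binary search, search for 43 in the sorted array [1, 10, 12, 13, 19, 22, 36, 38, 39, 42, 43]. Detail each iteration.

Binary search for 43 in [1, 10, 12, 13, 19, 22, 36, 38, 39, 42, 43]:

lo=0, hi=10, mid=5, arr[mid]=22 -> 22 < 43, search right half
lo=6, hi=10, mid=8, arr[mid]=39 -> 39 < 43, search right half
lo=9, hi=10, mid=9, arr[mid]=42 -> 42 < 43, search right half
lo=10, hi=10, mid=10, arr[mid]=43 -> Found target at index 10!

Binary search finds 43 at index 10 after 4 comparisons. The search repeatedly halves the search space by comparing with the middle element.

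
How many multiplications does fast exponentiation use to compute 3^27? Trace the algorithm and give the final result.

Computing 3^27 by squaring (build up from 3^1; each line after the first costs one multiplication):

3^1 = 3
3^2 = (3^1)^2 = 3^2 = 9
3^3 = 3 * 3^2 = 3 * 9 = 27
3^6 = (3^3)^2 = 27^2 = 729
3^12 = (3^6)^2 = 729^2 = 531441
3^13 = 3 * 3^12 = 3 * 531441 = 1594323
3^26 = (3^13)^2 = 1594323^2 = 2541865828329
3^27 = 3 * 3^26 = 3 * 2541865828329 = 7625597484987

Result: 7625597484987
Multiplications needed: 7 (7 lines after 3^1)

3^27 = 7625597484987. Using exponentiation by squaring, this requires 7 multiplications. The key idea: if the exponent is even, square the half-power; if odd, multiply by the base once.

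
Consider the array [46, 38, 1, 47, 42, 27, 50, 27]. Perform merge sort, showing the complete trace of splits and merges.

Merge sort trace:

Split: [46, 38, 1, 47, 42, 27, 50, 27] -> [46, 38, 1, 47] and [42, 27, 50, 27]
  Split: [46, 38, 1, 47] -> [46, 38] and [1, 47]
    Split: [46, 38] -> [46] and [38]
    Merge: [46] + [38] -> [38, 46]
    Split: [1, 47] -> [1] and [47]
    Merge: [1] + [47] -> [1, 47]
  Merge: [38, 46] + [1, 47] -> [1, 38, 46, 47]
  Split: [42, 27, 50, 27] -> [42, 27] and [50, 27]
    Split: [42, 27] -> [42] and [27]
    Merge: [42] + [27] -> [27, 42]
    Split: [50, 27] -> [50] and [27]
    Merge: [50] + [27] -> [27, 50]
  Merge: [27, 42] + [27, 50] -> [27, 27, 42, 50]
Merge: [1, 38, 46, 47] + [27, 27, 42, 50] -> [1, 27, 27, 38, 42, 46, 47, 50]

Final sorted array: [1, 27, 27, 38, 42, 46, 47, 50]

The merge sort proceeds by recursively splitting the array and merging sorted halves.
After all merges, the sorted array is [1, 27, 27, 38, 42, 46, 47, 50].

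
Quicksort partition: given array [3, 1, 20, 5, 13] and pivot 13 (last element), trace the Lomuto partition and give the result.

Lomuto partition with pivot = 13:

Initial array: [3, 1, 20, 5, 13]

arr[0]=3 <= 13: swap with position 0, array becomes [3, 1, 20, 5, 13]
arr[1]=1 <= 13: swap with position 1, array becomes [3, 1, 20, 5, 13]
arr[2]=20 > 13: no swap
arr[3]=5 <= 13: swap with position 2, array becomes [3, 1, 5, 20, 13]

Place pivot at position 3: [3, 1, 5, 13, 20]
Pivot position: 3

After partitioning with pivot 13, the array becomes [3, 1, 5, 13, 20]. The pivot is placed at index 3. All elements to the left of the pivot are <= 13, and all elements to the right are > 13.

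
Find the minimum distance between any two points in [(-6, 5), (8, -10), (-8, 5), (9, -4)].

Computing all pairwise distances among 4 points:

d((-6, 5), (8, -10)) = 20.5183
d((-6, 5), (-8, 5)) = 2.0 <-- minimum
d((-6, 5), (9, -4)) = 17.4929
d((8, -10), (-8, 5)) = 21.9317
d((8, -10), (9, -4)) = 6.0828
d((-8, 5), (9, -4)) = 19.2354

Closest pair: (-6, 5) and (-8, 5) with distance 2.0

The closest pair is (-6, 5) and (-8, 5) with Euclidean distance 2.0. For 4 points, brute-force pairwise comparison is shown above. For large n, the divide-and-conquer algorithm (sort by x, recurse on halves, check the dividing strip) achieves O(n log n).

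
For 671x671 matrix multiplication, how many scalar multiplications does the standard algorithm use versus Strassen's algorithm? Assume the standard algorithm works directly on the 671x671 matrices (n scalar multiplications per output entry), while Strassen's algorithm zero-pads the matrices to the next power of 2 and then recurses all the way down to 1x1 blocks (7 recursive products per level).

Matrix multiplication for 671x671 matrices:

Strassen's algorithm requires power-of-2 dimensions. Pad 671x671 to 1024x1024 (next power of 2).

Standard algorithm: 671^3 = 302111711 multiplications
Strassen's algorithm: 7^(log2(1024)) = 7^10 = 282475249 multiplications
Savings: 302111711 - 282475249 = 19636462 multiplications

Standard: 302111711 multiplications (671^3). Strassen: 282475249 multiplications (7^10, after padding to 1024x1024). Strassen reduces 8 recursive multiplications to 7 at each level.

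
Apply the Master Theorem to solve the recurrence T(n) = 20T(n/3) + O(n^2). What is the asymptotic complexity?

Master Theorem for T(n) = 20T(n/3) + O(n^2):

a = 20, b = 3, c = 2
log_b(a) = log_3(20) = 2.7268

Case 1: c = 2 < log_3(20) = 2.7268
T(n) = O(n^(log_3 20))

For T(n) = 20T(n/3) + O(n^2): log_3(20) = 2.7268. This is Case 1 of the Master Theorem (c < log_b(a), work dominated by leaves), giving O(n^(log_3 20)).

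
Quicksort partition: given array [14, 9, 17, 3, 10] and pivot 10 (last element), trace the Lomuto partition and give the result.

Lomuto partition with pivot = 10:

Initial array: [14, 9, 17, 3, 10]

arr[0]=14 > 10: no swap
arr[1]=9 <= 10: swap with position 0, array becomes [9, 14, 17, 3, 10]
arr[2]=17 > 10: no swap
arr[3]=3 <= 10: swap with position 1, array becomes [9, 3, 17, 14, 10]

Place pivot at position 2: [9, 3, 10, 14, 17]
Pivot position: 2

After partitioning with pivot 10, the array becomes [9, 3, 10, 14, 17]. The pivot is placed at index 2. All elements to the left of the pivot are <= 10, and all elements to the right are > 10.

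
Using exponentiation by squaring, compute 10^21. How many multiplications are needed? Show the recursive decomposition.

Computing 10^21 by squaring (build up from 10^1; each line after the first costs one multiplication):

10^1 = 10
10^2 = (10^1)^2 = 10^2 = 100
10^4 = (10^2)^2 = 100^2 = 10000
10^5 = 10 * 10^4 = 10 * 10000 = 100000
10^10 = (10^5)^2 = 100000^2 = 10000000000
10^20 = (10^10)^2 = 10000000000^2 = 100000000000000000000
10^21 = 10 * 10^20 = 10 * 100000000000000000000 = 1000000000000000000000

Result: 1000000000000000000000
Multiplications needed: 6 (6 lines after 10^1)

10^21 = 1000000000000000000000. Using exponentiation by squaring, this requires 6 multiplications. The key idea: if the exponent is even, square the half-power; if odd, multiply by the base once.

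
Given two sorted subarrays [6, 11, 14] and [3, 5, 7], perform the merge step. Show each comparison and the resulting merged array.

Merging process:

Compare 6 vs 3: take 3 from right. Merged: [3]
Compare 6 vs 5: take 5 from right. Merged: [3, 5]
Compare 6 vs 7: take 6 from left. Merged: [3, 5, 6]
Compare 11 vs 7: take 7 from right. Merged: [3, 5, 6, 7]
Append remaining from left: [11, 14]. Merged: [3, 5, 6, 7, 11, 14]

Final merged array: [3, 5, 6, 7, 11, 14]
Total comparisons: 4

The merged array is [3, 5, 6, 7, 11, 14], requiring 4 comparisons. The merge step runs in O(n) time where n is the total number of elements.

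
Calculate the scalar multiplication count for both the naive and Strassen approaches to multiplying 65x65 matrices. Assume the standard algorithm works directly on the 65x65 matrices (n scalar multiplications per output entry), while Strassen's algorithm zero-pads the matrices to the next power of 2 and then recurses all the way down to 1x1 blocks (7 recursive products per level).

Matrix multiplication for 65x65 matrices:

Strassen's algorithm requires power-of-2 dimensions. Pad 65x65 to 128x128 (next power of 2).

Standard algorithm: 65^3 = 274625 multiplications
Strassen's algorithm: 7^(log2(128)) = 7^7 = 823543 multiplications
Difference: 274625 - 823543 = -548918 (Strassen uses MORE here due to padding overhead — for small or just-over-power-of-2 n, padding can outweigh the per-level savings)

Standard: 274625 multiplications (65^3). Strassen: 823543 multiplications (7^7, after padding to 128x128). Strassen reduces 8 recursive multiplications to 7 at each level.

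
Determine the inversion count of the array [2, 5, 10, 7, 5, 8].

Finding inversions in [2, 5, 10, 7, 5, 8]:

(2, 3): arr[2]=10 > arr[3]=7
(2, 4): arr[2]=10 > arr[4]=5
(2, 5): arr[2]=10 > arr[5]=8
(3, 4): arr[3]=7 > arr[4]=5

Total inversions: 4

The array has 4 inversion(s): (2,3), (2,4), (2,5), (3,4). Each pair (i,j) satisfies i < j and arr[i] > arr[j].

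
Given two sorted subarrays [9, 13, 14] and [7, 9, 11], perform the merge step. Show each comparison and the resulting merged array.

Merging process:

Compare 9 vs 7: take 7 from right. Merged: [7]
Compare 9 vs 9: take 9 from left. Merged: [7, 9]
Compare 13 vs 9: take 9 from right. Merged: [7, 9, 9]
Compare 13 vs 11: take 11 from right. Merged: [7, 9, 9, 11]
Append remaining from left: [13, 14]. Merged: [7, 9, 9, 11, 13, 14]

Final merged array: [7, 9, 9, 11, 13, 14]
Total comparisons: 4

The merged array is [7, 9, 9, 11, 13, 14], requiring 4 comparisons. The merge step runs in O(n) time where n is the total number of elements.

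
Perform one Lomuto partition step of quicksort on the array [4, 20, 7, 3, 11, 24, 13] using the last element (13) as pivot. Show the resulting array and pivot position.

Lomuto partition with pivot = 13:

Initial array: [4, 20, 7, 3, 11, 24, 13]

arr[0]=4 <= 13: swap with position 0, array becomes [4, 20, 7, 3, 11, 24, 13]
arr[1]=20 > 13: no swap
arr[2]=7 <= 13: swap with position 1, array becomes [4, 7, 20, 3, 11, 24, 13]
arr[3]=3 <= 13: swap with position 2, array becomes [4, 7, 3, 20, 11, 24, 13]
arr[4]=11 <= 13: swap with position 3, array becomes [4, 7, 3, 11, 20, 24, 13]
arr[5]=24 > 13: no swap

Place pivot at position 4: [4, 7, 3, 11, 13, 24, 20]
Pivot position: 4

After partitioning with pivot 13, the array becomes [4, 7, 3, 11, 13, 24, 20]. The pivot is placed at index 4. All elements to the left of the pivot are <= 13, and all elements to the right are > 13.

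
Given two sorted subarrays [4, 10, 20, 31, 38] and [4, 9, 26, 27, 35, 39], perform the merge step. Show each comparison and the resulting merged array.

Merging process:

Compare 4 vs 4: take 4 from left. Merged: [4]
Compare 10 vs 4: take 4 from right. Merged: [4, 4]
Compare 10 vs 9: take 9 from right. Merged: [4, 4, 9]
Compare 10 vs 26: take 10 from left. Merged: [4, 4, 9, 10]
Compare 20 vs 26: take 20 from left. Merged: [4, 4, 9, 10, 20]
Compare 31 vs 26: take 26 from right. Merged: [4, 4, 9, 10, 20, 26]
Compare 31 vs 27: take 27 from right. Merged: [4, 4, 9, 10, 20, 26, 27]
Compare 31 vs 35: take 31 from left. Merged: [4, 4, 9, 10, 20, 26, 27, 31]
Compare 38 vs 35: take 35 from right. Merged: [4, 4, 9, 10, 20, 26, 27, 31, 35]
Compare 38 vs 39: take 38 from left. Merged: [4, 4, 9, 10, 20, 26, 27, 31, 35, 38]
Append remaining from right: [39]. Merged: [4, 4, 9, 10, 20, 26, 27, 31, 35, 38, 39]

Final merged array: [4, 4, 9, 10, 20, 26, 27, 31, 35, 38, 39]
Total comparisons: 10

The merged array is [4, 4, 9, 10, 20, 26, 27, 31, 35, 38, 39], requiring 10 comparisons. The merge step runs in O(n) time where n is the total number of elements.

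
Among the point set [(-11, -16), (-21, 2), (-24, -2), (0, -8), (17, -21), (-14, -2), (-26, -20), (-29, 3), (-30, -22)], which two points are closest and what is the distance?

Computing all pairwise distances among 9 points:

d((-11, -16), (-21, 2)) = 20.5913
d((-11, -16), (-24, -2)) = 19.105
d((-11, -16), (0, -8)) = 13.6015
d((-11, -16), (17, -21)) = 28.4429
d((-11, -16), (-14, -2)) = 14.3178
d((-11, -16), (-26, -20)) = 15.5242
d((-11, -16), (-29, 3)) = 26.1725
d((-11, -16), (-30, -22)) = 19.9249
d((-21, 2), (-24, -2)) = 5.0
d((-21, 2), (0, -8)) = 23.2594
d((-21, 2), (17, -21)) = 44.4185
d((-21, 2), (-14, -2)) = 8.0623
d((-21, 2), (-26, -20)) = 22.561
d((-21, 2), (-29, 3)) = 8.0623
d((-21, 2), (-30, -22)) = 25.632
d((-24, -2), (0, -8)) = 24.7386
d((-24, -2), (17, -21)) = 45.1885
d((-24, -2), (-14, -2)) = 10.0
d((-24, -2), (-26, -20)) = 18.1108
d((-24, -2), (-29, 3)) = 7.0711
d((-24, -2), (-30, -22)) = 20.8806
d((0, -8), (17, -21)) = 21.4009
d((0, -8), (-14, -2)) = 15.2315
d((0, -8), (-26, -20)) = 28.6356
d((0, -8), (-29, 3)) = 31.0161
d((0, -8), (-30, -22)) = 33.1059
d((17, -21), (-14, -2)) = 36.3593
d((17, -21), (-26, -20)) = 43.0116
d((17, -21), (-29, 3)) = 51.8845
d((17, -21), (-30, -22)) = 47.0106
d((-14, -2), (-26, -20)) = 21.6333
d((-14, -2), (-29, 3)) = 15.8114
d((-14, -2), (-30, -22)) = 25.6125
d((-26, -20), (-29, 3)) = 23.1948
d((-26, -20), (-30, -22)) = 4.4721 <-- minimum
d((-29, 3), (-30, -22)) = 25.02

Closest pair: (-26, -20) and (-30, -22) with distance 4.4721

The closest pair is (-26, -20) and (-30, -22) with Euclidean distance 4.4721. For 9 points, brute-force pairwise comparison is shown above. For large n, the divide-and-conquer algorithm (sort by x, recurse on halves, check the dividing strip) achieves O(n log n).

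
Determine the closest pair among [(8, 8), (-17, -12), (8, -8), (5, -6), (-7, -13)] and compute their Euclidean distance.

Computing all pairwise distances among 5 points:

d((8, 8), (-17, -12)) = 32.0156
d((8, 8), (8, -8)) = 16.0
d((8, 8), (5, -6)) = 14.3178
d((8, 8), (-7, -13)) = 25.807
d((-17, -12), (8, -8)) = 25.318
d((-17, -12), (5, -6)) = 22.8035
d((-17, -12), (-7, -13)) = 10.0499
d((8, -8), (5, -6)) = 3.6056 <-- minimum
d((8, -8), (-7, -13)) = 15.8114
d((5, -6), (-7, -13)) = 13.8924

Closest pair: (8, -8) and (5, -6) with distance 3.6056

The closest pair is (8, -8) and (5, -6) with Euclidean distance 3.6056. For 5 points, brute-force pairwise comparison is shown above. For large n, the divide-and-conquer algorithm (sort by x, recurse on halves, check the dividing strip) achieves O(n log n).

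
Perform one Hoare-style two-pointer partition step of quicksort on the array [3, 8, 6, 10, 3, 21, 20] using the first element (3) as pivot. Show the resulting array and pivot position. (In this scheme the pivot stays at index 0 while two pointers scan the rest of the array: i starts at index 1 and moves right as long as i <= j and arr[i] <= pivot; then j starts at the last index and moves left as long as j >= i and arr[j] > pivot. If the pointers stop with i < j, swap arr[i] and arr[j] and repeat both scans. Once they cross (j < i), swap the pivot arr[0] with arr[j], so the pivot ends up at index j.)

Hoare-style two-pointer partition with pivot = 3:

Initial array: [3, 8, 6, 10, 3, 21, 20]

Pointers start at i = 1, j = 6.
i stops at index 1 (arr[1]=8 > 3), j stops at index 4 (arr[4]=3 <= 3): swap arr[1] and arr[4], array becomes [3, 3, 6, 10, 8, 21, 20]
i ends at 2, j ends at 1: the pointers have crossed (j < i), so scanning stops.

Swap pivot arr[0] with arr[1] to place pivot at position 1: [3, 3, 6, 10, 8, 21, 20]
Pivot position: 1

After partitioning with pivot 3, the array becomes [3, 3, 6, 10, 8, 21, 20]. The pivot is placed at index 1. All elements to the left of the pivot are <= 3, and all elements to the right are > 3.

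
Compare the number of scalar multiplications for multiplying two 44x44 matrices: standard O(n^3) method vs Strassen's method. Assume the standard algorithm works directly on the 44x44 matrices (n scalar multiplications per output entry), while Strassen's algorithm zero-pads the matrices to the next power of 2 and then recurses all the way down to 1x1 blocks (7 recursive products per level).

Matrix multiplication for 44x44 matrices:

Strassen's algorithm requires power-of-2 dimensions. Pad 44x44 to 64x64 (next power of 2).

Standard algorithm: 44^3 = 85184 multiplications
Strassen's algorithm: 7^(log2(64)) = 7^6 = 117649 multiplications
Difference: 85184 - 117649 = -32465 (Strassen uses MORE here due to padding overhead — for small or just-over-power-of-2 n, padding can outweigh the per-level savings)

Standard: 85184 multiplications (44^3). Strassen: 117649 multiplications (7^6, after padding to 64x64). Strassen reduces 8 recursive multiplications to 7 at each level.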